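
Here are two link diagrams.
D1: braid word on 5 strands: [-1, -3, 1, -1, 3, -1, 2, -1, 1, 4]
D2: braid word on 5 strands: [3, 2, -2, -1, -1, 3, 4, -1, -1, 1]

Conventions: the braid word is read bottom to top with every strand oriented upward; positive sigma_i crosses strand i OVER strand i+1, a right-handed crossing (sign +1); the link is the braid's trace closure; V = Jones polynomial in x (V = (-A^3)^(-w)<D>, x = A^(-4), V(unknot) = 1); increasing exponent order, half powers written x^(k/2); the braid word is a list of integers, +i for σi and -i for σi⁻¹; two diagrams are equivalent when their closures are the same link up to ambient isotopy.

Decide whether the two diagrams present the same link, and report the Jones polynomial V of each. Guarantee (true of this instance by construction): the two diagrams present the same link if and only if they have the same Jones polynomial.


same link: no
V(D1) = x^-3 + x^-2 + x^-1 + 1  [10 crossings, <D> = 1 + A^4 + A^8 + A^12, w = 0]
V(D2) = -x^-4 + x^-1 + 2 + x + x^2  [10 crossings, <D> = A^-8 + A^-4 + 2 + A^4 - A^16, w = 0]
insight: 2 classes among 2 diagrams; unequal V(x) rules out equality


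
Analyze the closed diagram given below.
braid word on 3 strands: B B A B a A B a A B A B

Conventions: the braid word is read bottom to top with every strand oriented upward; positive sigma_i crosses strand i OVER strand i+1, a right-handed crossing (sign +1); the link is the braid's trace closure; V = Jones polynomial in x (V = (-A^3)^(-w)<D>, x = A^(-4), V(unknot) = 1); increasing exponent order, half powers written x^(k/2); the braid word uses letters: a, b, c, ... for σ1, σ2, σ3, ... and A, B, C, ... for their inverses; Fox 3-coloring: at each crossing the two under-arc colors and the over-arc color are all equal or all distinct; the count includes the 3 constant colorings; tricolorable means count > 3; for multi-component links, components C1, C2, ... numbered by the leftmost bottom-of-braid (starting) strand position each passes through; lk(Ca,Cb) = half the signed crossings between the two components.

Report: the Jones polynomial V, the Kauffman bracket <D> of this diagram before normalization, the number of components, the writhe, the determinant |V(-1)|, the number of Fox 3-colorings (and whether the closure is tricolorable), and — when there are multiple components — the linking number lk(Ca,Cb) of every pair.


Jones polynomial: V(x) = -x^-8 + x^-5 + x^-3
<D> = A^-12 + A^-4 - A^8; writhe -8
components 1, writhe -8 (12 crossings)
3-colorings: 9 of 3^12, det 3 — tricolorable
note: |V(-1)| = 3: so tricolorable, since 3 divides 3


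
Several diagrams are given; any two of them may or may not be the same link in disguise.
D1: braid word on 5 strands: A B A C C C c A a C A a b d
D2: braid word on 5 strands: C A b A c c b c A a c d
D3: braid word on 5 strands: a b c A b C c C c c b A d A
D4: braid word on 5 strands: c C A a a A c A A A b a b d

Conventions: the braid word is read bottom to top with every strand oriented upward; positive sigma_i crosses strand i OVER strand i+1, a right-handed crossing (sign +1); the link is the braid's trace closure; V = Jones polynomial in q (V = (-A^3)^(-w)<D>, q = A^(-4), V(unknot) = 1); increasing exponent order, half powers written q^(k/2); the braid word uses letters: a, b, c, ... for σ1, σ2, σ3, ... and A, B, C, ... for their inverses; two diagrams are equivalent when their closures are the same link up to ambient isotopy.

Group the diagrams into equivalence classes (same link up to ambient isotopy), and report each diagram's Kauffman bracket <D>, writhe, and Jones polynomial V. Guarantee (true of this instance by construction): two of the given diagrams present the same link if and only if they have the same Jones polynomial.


grouping into links: {D1} | {D2, D3} | {D4}
V(D1) = -q^-4 + q^-3 + q^-1  (w -4, c 14, <D> = A^-8 + 1 - A^4)
V(D2) = q^-1 - 1 + 2q - 2q^2 + 2q^3 - 2q^4 + q^5  (w +4, c 12, <D> = A^-8 - 2A^-4 + 2 - 2A^4 + 2A^8 - A^12 + A^16)
D3 (bracket A^-8 - 2A^-4 + 2 - 2A^4 + 2A^8 - A^12 + A^16; 14 crossings at w = +4): V = q^-1 - 1 + 2q - 2q^2 + 2q^3 - 2q^4 + q^5
V(D4) = 1  [14 crossings, <D> = A^6, w = +2]
why: 3 values of V(q) split the 4 diagrams


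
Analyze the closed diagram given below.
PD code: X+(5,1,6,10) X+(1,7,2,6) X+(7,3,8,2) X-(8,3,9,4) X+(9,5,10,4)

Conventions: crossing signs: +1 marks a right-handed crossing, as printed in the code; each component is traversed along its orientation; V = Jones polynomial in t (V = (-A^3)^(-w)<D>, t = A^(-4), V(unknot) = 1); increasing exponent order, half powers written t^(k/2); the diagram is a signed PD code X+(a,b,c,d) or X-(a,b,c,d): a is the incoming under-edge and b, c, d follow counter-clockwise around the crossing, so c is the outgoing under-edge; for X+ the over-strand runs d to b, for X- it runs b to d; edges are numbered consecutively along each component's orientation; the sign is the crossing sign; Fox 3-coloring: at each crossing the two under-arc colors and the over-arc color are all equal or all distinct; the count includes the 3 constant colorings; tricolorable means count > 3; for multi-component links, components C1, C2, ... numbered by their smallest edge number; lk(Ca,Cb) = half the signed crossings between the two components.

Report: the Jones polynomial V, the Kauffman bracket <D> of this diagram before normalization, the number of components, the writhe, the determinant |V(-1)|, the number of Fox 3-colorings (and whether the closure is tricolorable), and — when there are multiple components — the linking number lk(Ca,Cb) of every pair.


V = t + t^3 - t^4
<D> = A^-7 - A^-3 - A^5 (w = +3)
1 component over 5 crossings, w = +3
9 Fox colorings among 3^5, |V(-1)| = 3: tricolorable
why: w = +3 shifts under R1 moves; the (-A^3)^(-3) factor cancels that in V


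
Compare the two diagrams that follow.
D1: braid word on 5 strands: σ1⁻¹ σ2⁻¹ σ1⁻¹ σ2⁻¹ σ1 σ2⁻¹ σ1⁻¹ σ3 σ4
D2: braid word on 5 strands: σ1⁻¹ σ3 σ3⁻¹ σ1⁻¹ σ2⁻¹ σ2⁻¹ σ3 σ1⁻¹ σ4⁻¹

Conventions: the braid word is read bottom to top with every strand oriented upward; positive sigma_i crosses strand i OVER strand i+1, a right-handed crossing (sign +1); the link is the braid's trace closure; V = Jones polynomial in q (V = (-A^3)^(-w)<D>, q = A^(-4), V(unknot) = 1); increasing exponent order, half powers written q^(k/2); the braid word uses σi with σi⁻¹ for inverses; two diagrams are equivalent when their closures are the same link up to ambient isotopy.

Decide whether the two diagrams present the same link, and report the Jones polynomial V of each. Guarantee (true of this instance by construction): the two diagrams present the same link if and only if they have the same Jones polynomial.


equivalent: yes
V(D1) = q^(-13/2) - q^(-11/2) + q^(-9/2) - 2q^(-7/2) - q^(-3/2)  (w -3, c 9, <D> = A^-3 + 2A^5 - A^9 + A^13 - A^17)
V(D2) = q^(-13/2) - q^(-11/2) + q^(-9/2) - 2q^(-7/2) - q^(-3/2)  (w -5, c 9, <D> = A^-9 + 2A^-1 - A^3 + A^7 - A^11)
why: D2 (9 crossings) and D1 (9) are Markov-related braid presentations


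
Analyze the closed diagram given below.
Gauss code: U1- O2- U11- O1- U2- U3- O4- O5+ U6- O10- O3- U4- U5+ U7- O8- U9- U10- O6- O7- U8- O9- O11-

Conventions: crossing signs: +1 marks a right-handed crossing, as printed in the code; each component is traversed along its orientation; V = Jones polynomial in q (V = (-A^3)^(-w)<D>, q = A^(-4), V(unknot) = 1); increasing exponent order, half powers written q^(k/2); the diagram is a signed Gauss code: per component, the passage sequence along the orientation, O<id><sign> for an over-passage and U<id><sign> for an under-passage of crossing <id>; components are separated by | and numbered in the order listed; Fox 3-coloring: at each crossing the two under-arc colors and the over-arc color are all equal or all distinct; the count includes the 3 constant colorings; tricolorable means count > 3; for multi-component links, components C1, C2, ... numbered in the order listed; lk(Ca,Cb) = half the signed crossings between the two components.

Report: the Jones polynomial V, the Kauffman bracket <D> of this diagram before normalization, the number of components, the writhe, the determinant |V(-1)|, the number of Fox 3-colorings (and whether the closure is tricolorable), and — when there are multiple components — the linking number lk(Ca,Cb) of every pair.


V = q^-11 - 2q^-10 + 2q^-9 - 3q^-8 + 2q^-7 - 2q^-6 + 2q^-5 + q^-3
<D> = -A^-15 - 2A^-7 + 2A^-3 - 2A + 3A^5 - 2A^9 + 2A^13 - A^17 (w = -9)
1 component over 11 crossings, w = -9
9 Fox colorings among 3^11, |V(-1)| = 15: tricolorable
why: w = -9 shifts under R1 moves; the (-A^3)^(9) factor cancels that in V


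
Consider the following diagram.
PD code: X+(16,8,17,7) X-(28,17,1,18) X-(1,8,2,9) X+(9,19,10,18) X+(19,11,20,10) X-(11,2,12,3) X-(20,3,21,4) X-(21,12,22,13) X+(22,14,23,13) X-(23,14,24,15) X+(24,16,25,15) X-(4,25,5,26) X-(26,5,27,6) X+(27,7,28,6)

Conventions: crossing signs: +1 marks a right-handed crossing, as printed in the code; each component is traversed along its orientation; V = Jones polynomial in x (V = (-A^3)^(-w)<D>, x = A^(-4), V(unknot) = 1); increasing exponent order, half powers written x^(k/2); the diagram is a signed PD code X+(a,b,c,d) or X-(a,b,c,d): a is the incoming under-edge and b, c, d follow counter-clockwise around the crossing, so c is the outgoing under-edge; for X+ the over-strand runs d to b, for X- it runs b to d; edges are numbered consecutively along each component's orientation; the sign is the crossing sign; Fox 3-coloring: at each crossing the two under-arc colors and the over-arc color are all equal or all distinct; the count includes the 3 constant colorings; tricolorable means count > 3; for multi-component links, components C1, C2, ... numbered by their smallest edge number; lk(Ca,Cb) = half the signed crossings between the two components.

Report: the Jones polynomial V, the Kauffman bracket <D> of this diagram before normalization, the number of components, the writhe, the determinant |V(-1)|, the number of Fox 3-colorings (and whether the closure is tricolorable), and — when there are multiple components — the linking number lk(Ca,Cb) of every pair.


V = -x^-5 + x^-4 - x^-3 + 2x^-2 - x^-1 + 2 - x
<D> = -A^-10 + 2A^-6 - A^-2 + 2A^2 - A^6 + A^10 - A^14 (w = -2)
1 component over 14 crossings, w = -2
9 Fox colorings among 3^14, |V(-1)| = 9: tricolorable
why: w = -2 shifts under R1 moves; the (-A^3)^(2) factor cancels that in V


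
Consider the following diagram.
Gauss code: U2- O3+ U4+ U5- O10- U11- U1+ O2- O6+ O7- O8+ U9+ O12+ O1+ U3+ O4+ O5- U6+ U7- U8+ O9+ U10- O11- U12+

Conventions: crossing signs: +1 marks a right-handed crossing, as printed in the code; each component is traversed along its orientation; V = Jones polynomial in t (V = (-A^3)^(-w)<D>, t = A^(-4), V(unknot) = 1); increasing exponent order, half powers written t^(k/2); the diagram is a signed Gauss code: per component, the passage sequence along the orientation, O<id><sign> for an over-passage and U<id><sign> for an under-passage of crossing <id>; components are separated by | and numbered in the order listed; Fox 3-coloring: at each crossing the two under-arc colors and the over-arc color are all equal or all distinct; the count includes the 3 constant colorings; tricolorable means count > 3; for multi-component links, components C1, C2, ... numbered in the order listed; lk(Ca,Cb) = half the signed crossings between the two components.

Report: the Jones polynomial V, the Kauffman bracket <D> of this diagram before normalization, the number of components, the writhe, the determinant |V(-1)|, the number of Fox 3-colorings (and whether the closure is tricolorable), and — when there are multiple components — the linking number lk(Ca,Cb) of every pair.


V(t) = -t^-1 + 2 - t + 2t^2 - t^3 + t^4 - t^5
bracket: -A^-14 + A^-10 - A^-6 + 2A^-2 - A^2 + 2A^6 - A^10, w = +2
1 component, writhe +2, over 12 crossings
det 9, colorings 9 of 3^12 — tricolorable
observation: V spans 6 powers of t: at least 6 crossings in any diagram


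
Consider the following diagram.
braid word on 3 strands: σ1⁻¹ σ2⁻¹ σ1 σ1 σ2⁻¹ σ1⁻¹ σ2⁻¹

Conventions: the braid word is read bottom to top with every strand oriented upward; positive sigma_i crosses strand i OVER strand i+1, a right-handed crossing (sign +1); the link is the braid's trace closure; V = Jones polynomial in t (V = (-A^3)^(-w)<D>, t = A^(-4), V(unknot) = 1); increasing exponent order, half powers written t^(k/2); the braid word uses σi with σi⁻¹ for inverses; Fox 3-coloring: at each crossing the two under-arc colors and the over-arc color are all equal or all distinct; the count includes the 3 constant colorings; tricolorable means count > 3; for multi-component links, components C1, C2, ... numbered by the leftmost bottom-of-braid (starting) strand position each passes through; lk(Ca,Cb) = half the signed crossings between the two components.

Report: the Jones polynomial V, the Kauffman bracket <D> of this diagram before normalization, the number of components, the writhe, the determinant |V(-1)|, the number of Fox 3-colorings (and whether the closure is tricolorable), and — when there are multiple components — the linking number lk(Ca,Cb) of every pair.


Jones polynomial: V(t) = -t^(-9/2) - t^(-5/2) + t^(-3/2) - t^(-1/2)
<D> = A^-7 - A^-3 + A + A^9; writhe -3
components 2, writhe -3 (7 crossings)
linking number lk(C1,C2) = -2
3-colorings: 3 of 3^7, det 4 — not tricolorable
note: |V(-1)| = 4: so not tricolorable, since 3 does not divide 4


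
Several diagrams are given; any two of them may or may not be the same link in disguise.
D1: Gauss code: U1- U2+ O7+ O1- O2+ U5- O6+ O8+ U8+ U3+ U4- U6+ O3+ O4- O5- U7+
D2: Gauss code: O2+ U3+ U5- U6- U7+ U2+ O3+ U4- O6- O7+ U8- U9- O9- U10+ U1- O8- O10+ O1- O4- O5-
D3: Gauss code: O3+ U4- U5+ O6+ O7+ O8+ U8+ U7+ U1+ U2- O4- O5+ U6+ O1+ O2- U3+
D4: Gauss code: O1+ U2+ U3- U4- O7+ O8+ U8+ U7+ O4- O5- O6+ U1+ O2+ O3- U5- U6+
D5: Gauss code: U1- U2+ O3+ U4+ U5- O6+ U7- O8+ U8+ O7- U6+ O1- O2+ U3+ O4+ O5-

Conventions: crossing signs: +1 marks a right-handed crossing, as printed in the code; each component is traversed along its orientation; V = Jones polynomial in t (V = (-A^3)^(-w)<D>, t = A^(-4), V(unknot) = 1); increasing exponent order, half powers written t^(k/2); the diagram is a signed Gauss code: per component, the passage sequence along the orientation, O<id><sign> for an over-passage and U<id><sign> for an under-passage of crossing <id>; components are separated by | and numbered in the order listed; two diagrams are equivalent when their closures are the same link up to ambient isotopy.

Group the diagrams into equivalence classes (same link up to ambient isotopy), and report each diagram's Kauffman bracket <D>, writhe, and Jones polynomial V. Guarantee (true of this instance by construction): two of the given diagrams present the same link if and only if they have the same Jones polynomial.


classes: {D1, D2, D3, D4, D5}
V(D1) = 1  [8 crossings, <D> = A^6, w = +2]
D2 (bracket A^-6; 10 crossings at w = -2): V = 1
V(D3) = 1  (w +4, c 8, <D> = A^12)
V(D4) = 1  (w +2, c 8, <D> = A^6)
V(D5) = 1  [8 crossings, <D> = A^6, w = +2]
insight: all 5 diagrams share one V(t), hence one class


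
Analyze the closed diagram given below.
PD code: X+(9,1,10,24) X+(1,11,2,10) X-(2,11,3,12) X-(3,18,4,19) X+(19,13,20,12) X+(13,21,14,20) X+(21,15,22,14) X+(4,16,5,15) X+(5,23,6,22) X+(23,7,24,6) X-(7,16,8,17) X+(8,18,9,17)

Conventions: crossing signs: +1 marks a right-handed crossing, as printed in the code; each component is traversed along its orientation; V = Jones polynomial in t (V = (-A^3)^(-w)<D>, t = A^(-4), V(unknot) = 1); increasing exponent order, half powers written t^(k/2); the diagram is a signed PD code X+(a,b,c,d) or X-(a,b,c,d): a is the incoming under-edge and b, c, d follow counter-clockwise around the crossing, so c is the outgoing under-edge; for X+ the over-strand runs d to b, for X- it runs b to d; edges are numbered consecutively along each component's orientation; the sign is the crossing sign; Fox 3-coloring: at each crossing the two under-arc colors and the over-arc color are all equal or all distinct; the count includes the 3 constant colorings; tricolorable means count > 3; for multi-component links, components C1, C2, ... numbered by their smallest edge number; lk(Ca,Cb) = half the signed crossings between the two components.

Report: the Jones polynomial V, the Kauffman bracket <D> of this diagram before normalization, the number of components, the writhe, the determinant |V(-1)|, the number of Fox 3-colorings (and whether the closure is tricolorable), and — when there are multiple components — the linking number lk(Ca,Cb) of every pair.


V = t^2 + 2t^4 - 2t^5 + t^6 - 2t^7 + t^8
<D> = A^-14 - 2A^-10 + A^-6 - 2A^-2 + 2A^2 + A^10 (w = +6)
1 component over 12 crossings, w = +6
27 Fox colorings among 3^12, |V(-1)| = 9: tricolorable
why: det 9 = |V(-1)|; divisible by 3, so tricolorable


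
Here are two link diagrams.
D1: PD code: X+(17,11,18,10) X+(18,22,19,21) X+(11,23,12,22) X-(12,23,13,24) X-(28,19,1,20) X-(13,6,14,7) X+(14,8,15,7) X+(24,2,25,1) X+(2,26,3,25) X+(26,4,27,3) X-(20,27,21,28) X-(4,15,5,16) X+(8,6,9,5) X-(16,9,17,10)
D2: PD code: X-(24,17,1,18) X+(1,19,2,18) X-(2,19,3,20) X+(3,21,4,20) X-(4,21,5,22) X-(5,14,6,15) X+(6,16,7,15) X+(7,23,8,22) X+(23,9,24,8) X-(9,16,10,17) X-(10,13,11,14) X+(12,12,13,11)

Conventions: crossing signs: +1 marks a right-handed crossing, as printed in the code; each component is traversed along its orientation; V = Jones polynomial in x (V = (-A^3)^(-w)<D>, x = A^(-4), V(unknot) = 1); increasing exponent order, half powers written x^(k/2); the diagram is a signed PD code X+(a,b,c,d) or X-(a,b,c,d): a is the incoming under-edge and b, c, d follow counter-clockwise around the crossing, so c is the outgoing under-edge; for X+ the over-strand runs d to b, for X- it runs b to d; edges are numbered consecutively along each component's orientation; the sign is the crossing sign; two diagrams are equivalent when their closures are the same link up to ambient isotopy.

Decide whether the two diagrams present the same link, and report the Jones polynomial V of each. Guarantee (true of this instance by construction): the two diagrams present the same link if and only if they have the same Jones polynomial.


equivalent: no
V(D1) = x^-1 - 1 + 2x - 2x^2 + 2x^3 - 2x^4 + x^5  (w +2, c 14, <D> = A^-14 - 2A^-10 + 2A^-6 - 2A^-2 + 2A^2 - A^6 + A^10)
V(D2) = 1  [12 crossings, <D> = 1, w = 0]
key observation: 2 classes among 2 diagrams; unequal V(x) rules out equality


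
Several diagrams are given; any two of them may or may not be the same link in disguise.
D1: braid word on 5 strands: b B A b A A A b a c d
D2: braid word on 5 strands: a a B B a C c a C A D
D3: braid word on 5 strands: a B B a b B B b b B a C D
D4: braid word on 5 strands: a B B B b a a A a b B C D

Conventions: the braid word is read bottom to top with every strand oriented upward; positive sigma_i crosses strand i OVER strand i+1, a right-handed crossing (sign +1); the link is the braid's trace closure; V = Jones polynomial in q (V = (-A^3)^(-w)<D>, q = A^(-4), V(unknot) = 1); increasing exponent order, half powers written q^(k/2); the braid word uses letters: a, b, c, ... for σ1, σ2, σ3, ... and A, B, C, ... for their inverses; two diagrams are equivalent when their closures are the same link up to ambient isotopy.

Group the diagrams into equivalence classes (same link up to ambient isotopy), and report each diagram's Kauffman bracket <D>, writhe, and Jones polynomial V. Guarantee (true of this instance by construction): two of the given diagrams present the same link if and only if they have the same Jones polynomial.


grouping into links: {D1} | {D2, D3, D4}
V(D1) = q^(-7/2) - q^(-5/2) + q^(-3/2) - 2q^(-1/2) - q^(3/2)  (w +1, c 11, <D> = A^-3 + 2A^5 - A^9 + A^13 - A^17)
V(D2) = -q^(-3/2) - 2q^(1/2) + q^(3/2) - q^(5/2) + q^(7/2)  [11 crossings, <D> = -A^-17 + A^-13 - A^-9 + 2A^-5 + A^3, w = -1]
V(D3) = -q^(-3/2) - 2q^(1/2) + q^(3/2) - q^(5/2) + q^(7/2)  [13 crossings, <D> = -A^-17 + A^-13 - A^-9 + 2A^-5 + A^3, w = -1]
V(D4) = -q^(-3/2) - 2q^(1/2) + q^(3/2) - q^(5/2) + q^(7/2)  (w -1, c 13, <D> = -A^-17 + A^-13 - A^-9 + 2A^-5 + A^3)
why: V(q) takes 2 values over 4 diagrams, fixing the grouping


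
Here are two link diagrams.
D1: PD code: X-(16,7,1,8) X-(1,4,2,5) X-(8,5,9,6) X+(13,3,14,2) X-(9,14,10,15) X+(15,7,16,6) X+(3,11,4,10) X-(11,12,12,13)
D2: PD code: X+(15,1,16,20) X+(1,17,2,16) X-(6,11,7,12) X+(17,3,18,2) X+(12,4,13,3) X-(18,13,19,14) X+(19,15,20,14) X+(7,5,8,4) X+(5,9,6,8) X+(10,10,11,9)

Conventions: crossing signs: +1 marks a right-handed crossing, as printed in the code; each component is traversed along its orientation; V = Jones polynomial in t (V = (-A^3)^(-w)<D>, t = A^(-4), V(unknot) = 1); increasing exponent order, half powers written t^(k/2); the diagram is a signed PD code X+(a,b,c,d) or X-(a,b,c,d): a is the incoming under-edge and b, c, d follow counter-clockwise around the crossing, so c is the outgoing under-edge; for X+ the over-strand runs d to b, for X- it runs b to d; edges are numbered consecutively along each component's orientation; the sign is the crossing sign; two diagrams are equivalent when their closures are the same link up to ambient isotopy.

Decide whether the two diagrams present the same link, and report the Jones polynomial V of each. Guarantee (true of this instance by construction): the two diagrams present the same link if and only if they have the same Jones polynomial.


equivalent: no
V(D1) = t^-2 - t^-1 + 1 - t + t^2  (w -2, c 8, <D> = A^-14 - A^-10 + A^-6 - A^-2 + A^2)
V(D2) = t + t^3 - t^4  [10 crossings, <D> = -A^2 + A^6 + A^14, w = +6]
key observation: 2 classes among 2 diagrams; unequal V(t) rules out equality


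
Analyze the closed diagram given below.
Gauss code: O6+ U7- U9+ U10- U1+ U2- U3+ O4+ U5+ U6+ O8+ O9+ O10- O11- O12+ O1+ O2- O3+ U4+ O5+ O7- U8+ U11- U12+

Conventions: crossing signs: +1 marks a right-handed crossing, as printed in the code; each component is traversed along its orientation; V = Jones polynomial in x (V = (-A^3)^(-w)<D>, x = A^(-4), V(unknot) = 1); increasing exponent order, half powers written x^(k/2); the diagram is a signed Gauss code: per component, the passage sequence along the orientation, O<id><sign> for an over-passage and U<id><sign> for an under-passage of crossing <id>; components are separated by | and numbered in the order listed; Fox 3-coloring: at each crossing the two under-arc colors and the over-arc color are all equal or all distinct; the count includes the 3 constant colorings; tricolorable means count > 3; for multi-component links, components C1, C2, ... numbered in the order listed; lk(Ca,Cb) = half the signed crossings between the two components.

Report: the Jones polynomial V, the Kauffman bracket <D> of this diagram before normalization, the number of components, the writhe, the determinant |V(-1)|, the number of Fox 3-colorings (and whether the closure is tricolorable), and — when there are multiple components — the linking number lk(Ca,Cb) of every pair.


V = x - x^2 + 2x^3 - x^4 + x^5 - x^6
<D> = -A^-12 + A^-8 - A^-4 + 2 - A^4 + A^8 (w = +4)
1 component over 12 crossings, w = +4
3 Fox colorings among 3^12, |V(-1)| = 7: not tricolorable
why: |V(-1)| = 7: so not tricolorable, since 3 does not divide 7


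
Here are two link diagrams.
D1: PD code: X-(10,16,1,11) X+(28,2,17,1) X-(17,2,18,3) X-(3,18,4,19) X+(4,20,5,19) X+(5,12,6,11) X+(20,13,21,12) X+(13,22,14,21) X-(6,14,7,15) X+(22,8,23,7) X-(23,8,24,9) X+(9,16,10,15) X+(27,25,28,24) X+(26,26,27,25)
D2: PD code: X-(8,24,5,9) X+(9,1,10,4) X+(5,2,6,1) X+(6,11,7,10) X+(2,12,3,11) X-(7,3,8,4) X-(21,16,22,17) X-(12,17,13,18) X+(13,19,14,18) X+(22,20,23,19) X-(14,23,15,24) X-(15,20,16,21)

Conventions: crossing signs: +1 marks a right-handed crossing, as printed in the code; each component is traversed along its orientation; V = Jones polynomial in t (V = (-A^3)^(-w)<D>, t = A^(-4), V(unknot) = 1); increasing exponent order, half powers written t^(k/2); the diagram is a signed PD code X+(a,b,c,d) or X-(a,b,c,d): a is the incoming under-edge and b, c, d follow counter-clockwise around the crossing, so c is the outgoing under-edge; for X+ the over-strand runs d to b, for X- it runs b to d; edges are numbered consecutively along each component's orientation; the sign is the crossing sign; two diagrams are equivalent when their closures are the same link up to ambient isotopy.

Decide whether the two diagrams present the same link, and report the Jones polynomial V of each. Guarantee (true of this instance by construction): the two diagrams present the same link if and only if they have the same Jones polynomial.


equivalent: yes
V(D1) = 1 + t + t^2 + t^3  (w +4, c 14, <D> = 1 + A^4 + A^8 + A^12)
V(D2) = 1 + t + t^2 + t^3  (w 0, c 12, <D> = A^-12 + A^-8 + A^-4 + 1)
why: from 14 to 12 crossings by R-moves: one link, two diagrams


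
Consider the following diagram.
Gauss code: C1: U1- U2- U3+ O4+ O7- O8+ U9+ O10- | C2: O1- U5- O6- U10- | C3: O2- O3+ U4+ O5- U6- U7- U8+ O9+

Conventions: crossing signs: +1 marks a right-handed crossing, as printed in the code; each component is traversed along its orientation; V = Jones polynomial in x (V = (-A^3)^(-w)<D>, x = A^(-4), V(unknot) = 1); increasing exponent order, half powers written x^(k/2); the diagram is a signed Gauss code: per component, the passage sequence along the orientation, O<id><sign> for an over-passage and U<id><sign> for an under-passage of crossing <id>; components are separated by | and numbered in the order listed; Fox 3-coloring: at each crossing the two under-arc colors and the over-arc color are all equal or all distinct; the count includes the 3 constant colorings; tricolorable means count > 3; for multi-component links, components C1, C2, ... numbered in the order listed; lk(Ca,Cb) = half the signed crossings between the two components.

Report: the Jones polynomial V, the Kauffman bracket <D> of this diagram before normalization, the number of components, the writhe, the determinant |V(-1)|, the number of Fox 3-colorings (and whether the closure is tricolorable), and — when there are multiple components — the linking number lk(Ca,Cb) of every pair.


V = x^-5 - 2x^-4 + 3x^-3 - x^-2 + 3x^-1 - 1 + x
<D> = A^-10 - A^-6 + 3A^-2 - A^2 + 3A^6 - 2A^10 + A^14 (w = -2)
3 components over 10 crossings, w = -2
lk(C1,C2): -1
lk(C1,C3) = +1
linking number lk(C2,C3) = -1
9 Fox colorings among 3^10, |V(-1)| = 12: tricolorable
why: w = -2 shifts under R1 moves; the (-A^3)^(2) factor cancels that in V


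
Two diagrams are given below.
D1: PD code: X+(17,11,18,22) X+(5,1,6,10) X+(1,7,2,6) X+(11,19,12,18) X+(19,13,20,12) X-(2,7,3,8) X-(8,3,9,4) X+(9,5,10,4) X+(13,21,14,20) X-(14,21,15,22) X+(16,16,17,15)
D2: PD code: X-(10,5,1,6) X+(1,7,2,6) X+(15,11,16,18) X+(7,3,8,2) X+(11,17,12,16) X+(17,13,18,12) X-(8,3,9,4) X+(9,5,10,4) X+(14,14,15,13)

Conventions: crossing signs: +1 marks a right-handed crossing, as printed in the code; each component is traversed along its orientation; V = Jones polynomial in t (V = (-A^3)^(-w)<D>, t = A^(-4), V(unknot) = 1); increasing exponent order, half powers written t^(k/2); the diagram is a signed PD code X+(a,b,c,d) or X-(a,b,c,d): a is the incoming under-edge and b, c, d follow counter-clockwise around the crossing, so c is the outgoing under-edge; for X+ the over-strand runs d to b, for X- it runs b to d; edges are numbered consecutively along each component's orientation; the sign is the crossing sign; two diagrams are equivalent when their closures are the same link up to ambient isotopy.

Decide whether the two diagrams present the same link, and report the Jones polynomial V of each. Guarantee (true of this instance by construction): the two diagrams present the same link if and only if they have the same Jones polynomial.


equivalent: yes
D1 (bracket -A^-3 + A^5 + A^9 + A^13; 11 crossings at w = +5): V = -t^(1/2) - t^(3/2) - t^(5/2) + t^(9/2)
V(D2) = -t^(1/2) - t^(3/2) - t^(5/2) + t^(9/2)  [9 crossings, <D> = -A^-3 + A^5 + A^9 + A^13, w = +5]
observation: Reidemeister moves carry D1 (11 crossings) to D2 (9)


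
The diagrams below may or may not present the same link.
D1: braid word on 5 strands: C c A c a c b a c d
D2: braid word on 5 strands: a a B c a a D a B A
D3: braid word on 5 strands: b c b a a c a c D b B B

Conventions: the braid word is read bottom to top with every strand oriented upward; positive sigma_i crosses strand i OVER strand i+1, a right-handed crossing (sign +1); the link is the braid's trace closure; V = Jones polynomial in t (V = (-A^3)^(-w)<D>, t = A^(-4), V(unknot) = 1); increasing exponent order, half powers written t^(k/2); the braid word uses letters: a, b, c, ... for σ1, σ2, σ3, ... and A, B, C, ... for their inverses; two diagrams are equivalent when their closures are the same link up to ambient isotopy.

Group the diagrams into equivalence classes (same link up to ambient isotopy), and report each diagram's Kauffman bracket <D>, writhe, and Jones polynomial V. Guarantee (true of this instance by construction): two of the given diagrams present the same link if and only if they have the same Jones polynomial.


grouping into links: {D1} | {D2} | {D3}
V(D1) = t + t^3 - t^4  (w +6, c 10, <D> = -A^2 + A^6 + A^14)
V(D2) = t^-1 - 1 + 2t - 2t^2 + 2t^3 - 2t^4 + t^5  (w +2, c 10, <D> = A^-14 - 2A^-10 + 2A^-6 - 2A^-2 + 2A^2 - A^6 + A^10)
D3 (bracket A^-14 - 2A^-10 + A^-6 - 2A^-2 + 2A^2 + A^10; 12 crossings at w = +6): V = t^2 + 2t^4 - 2t^5 + t^6 - 2t^7 + t^8
why: 3 classes among 3 diagrams; unequal V(t) rules out equality


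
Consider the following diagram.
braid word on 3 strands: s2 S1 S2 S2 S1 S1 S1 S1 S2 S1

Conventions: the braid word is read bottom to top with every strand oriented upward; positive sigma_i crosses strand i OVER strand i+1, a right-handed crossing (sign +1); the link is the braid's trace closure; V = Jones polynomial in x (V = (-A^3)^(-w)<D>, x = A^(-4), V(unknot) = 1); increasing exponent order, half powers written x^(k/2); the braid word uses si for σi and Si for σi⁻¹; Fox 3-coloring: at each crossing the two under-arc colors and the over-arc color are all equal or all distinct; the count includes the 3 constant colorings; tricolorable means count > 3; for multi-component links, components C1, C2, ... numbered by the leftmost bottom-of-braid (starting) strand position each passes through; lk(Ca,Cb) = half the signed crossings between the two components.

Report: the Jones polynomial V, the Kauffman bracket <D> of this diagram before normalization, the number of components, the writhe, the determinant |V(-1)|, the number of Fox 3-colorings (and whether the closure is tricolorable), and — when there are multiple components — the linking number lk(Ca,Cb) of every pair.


V = -x^-8 + x^-5 + x^-3
<D> = A^-12 + A^-4 - A^8 (w = -8)
1 component over 10 crossings, w = -8
9 Fox colorings among 3^10, |V(-1)| = 3: tricolorable
why: det 3 = |V(-1)|; divisible by 3, so tricolorable


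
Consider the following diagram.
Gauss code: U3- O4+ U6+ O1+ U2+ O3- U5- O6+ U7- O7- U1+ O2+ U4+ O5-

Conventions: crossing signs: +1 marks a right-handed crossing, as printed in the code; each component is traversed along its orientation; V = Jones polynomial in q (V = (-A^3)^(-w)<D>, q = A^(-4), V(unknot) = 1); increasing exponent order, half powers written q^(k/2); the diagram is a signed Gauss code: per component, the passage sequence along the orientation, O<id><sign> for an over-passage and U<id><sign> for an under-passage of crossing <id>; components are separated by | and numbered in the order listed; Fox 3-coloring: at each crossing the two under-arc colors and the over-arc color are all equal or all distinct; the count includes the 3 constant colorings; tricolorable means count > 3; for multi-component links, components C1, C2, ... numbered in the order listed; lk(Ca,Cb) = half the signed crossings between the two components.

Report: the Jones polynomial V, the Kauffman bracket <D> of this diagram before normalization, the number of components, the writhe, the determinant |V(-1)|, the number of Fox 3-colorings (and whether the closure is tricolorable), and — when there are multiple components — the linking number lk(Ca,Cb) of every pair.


V(q) = q^-1 - 1 + 2q - 2q^2 + 2q^3 - 2q^4 + q^5
bracket: -A^-17 + 2A^-13 - 2A^-9 + 2A^-5 - 2A^-1 + A^3 - A^7, w = +1
1 component, writhe +1, over 7 crossings
det 11, colorings 3 of 3^7 — not tricolorable
observation: V spans 6 powers of q: at least 6 crossings in any diagram


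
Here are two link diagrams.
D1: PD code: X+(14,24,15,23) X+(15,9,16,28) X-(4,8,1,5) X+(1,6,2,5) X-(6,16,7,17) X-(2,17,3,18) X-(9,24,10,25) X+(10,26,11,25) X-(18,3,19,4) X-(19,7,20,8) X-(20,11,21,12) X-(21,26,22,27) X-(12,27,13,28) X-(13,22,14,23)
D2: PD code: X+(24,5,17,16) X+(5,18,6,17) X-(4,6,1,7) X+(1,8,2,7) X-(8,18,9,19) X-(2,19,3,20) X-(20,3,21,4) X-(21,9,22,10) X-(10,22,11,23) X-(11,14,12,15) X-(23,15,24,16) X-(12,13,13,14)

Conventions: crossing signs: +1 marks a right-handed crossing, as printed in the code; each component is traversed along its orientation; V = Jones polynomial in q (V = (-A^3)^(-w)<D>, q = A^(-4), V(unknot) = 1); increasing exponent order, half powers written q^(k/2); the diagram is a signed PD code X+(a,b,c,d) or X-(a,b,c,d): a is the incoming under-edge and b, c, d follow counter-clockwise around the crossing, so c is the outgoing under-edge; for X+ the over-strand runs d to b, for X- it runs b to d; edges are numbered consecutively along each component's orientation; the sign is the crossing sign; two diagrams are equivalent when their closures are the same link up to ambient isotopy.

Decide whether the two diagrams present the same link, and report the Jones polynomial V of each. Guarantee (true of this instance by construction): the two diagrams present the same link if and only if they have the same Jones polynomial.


equivalent: yes
D1 (bracket A^-14 + 2A^-6 + A^2; 14 crossings at w = -6): V = q^-5 + 2q^-3 + q^-1
D2 (bracket A^-14 + 2A^-6 + A^2; 12 crossings at w = -6): V = q^-5 + 2q^-3 + q^-1
key observation: Reidemeister moves carry D1 (14 crossings) to D2 (12)


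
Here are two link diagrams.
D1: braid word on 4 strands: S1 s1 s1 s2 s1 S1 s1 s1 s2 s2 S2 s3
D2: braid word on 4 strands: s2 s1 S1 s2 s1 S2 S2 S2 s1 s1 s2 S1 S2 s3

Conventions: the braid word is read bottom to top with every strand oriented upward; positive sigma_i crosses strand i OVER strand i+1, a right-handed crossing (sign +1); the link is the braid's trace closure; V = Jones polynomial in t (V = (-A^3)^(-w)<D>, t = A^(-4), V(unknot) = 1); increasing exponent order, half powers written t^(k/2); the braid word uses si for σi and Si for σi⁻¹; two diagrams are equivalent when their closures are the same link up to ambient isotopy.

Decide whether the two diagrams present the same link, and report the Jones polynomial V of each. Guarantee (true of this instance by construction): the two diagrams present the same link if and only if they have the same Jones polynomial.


same link: no
V(D1) = -t^(3/2) - t^(7/2) + t^(9/2) - t^(11/2)  [12 crossings, <D> = -A^-4 + 1 - A^4 - A^12, w = +6]
V(D2) = -t^(-5/2) + t^(-3/2) - 2t^(-1/2) + t^(1/2) - 2t^(3/2) + t^(5/2) - t^(7/2) + t^(9/2)  [14 crossings, <D> = A^-12 - A^-8 + A^-4 - 2 + A^4 - 2A^8 + A^12 - A^16, w = +2]
insight: 2 values of V(t) split the 2 diagrams


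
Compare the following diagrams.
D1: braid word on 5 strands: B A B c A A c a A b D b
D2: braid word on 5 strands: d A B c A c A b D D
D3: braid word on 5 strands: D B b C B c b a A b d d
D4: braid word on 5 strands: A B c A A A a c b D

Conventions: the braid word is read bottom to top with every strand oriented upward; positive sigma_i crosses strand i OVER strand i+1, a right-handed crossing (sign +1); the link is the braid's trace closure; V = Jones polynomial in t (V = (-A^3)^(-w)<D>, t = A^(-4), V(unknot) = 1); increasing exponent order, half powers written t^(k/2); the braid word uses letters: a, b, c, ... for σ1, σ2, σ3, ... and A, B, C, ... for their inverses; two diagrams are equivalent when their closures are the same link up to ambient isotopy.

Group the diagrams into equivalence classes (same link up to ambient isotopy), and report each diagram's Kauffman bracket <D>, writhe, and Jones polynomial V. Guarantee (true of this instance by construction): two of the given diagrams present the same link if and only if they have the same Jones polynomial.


equivalence classes: {D1, D2, D4} | {D3}
D1 (bracket A^-14 + 2A^-6 + A^2; 12 crossings at w = -2): V = t^-2 + 2 + t^2
V(D2) = t^-2 + 2 + t^2  [10 crossings, <D> = A^-14 + 2A^-6 + A^2, w = -2]
D3 (bracket A^-6 + A^-2 + A^2 + A^6; 12 crossings at w = +2): V = 1 + t + t^2 + t^3
V(D4) = t^-2 + 2 + t^2  [10 crossings, <D> = A^-14 + 2A^-6 + A^2, w = -2]
key observation: comparing 4 Jones polynomials yields 2 groups


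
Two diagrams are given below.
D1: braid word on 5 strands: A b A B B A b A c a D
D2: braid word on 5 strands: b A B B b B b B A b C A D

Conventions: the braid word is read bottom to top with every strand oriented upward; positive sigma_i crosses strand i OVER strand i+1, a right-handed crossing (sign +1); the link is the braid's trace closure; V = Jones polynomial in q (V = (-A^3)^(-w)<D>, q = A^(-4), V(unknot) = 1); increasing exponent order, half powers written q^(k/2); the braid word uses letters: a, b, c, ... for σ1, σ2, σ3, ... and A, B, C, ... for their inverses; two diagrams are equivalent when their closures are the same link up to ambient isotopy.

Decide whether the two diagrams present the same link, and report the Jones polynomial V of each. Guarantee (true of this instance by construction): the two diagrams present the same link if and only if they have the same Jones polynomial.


equivalent: yes
D1 (bracket 2A^-7 - A^-3 + 2A - A^5 + A^9 - A^13; 11 crossings at w = -3): V = q^(-11/2) - q^(-9/2) + q^(-7/2) - 2q^(-5/2) + q^(-3/2) - 2q^(-1/2)
V(D2) = q^(-11/2) - q^(-9/2) + q^(-7/2) - 2q^(-5/2) + q^(-3/2) - 2q^(-1/2)  (w -5, c 13, <D> = 2A^-13 - A^-9 + 2A^-5 - A^-1 + A^3 - A^7)
key observation: one V(q) for all 2 diagrams — one class (guaranteed)


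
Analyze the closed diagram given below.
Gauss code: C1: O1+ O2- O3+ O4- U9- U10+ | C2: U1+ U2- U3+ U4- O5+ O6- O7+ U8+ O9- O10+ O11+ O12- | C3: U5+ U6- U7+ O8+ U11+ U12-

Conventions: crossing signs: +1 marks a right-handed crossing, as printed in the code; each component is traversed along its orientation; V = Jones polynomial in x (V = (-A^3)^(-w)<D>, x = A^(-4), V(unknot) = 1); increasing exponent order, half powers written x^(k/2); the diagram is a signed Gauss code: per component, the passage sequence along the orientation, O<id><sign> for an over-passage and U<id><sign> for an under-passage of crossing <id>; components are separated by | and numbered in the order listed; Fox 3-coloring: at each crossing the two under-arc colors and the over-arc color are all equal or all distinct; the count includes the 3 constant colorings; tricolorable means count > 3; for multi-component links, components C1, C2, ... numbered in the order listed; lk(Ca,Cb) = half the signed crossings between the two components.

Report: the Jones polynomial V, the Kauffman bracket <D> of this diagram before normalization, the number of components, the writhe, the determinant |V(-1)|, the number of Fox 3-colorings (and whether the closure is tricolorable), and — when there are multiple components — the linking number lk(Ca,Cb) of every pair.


V(x) = 1 + x + x^2 + x^3
bracket: A^-6 + A^-2 + A^2 + A^6, w = +2
3 components, writhe +2, over 12 crossings
lk(C1,C2) = 0
linking number lk(C1,C3) = 0
lk(C2,C3): +1
det 0, colorings 9 of 3^12 — tricolorable
observation: w = +2 (over 12 crossings) is diagram-only; (-A^3)^(-2) removes it from V


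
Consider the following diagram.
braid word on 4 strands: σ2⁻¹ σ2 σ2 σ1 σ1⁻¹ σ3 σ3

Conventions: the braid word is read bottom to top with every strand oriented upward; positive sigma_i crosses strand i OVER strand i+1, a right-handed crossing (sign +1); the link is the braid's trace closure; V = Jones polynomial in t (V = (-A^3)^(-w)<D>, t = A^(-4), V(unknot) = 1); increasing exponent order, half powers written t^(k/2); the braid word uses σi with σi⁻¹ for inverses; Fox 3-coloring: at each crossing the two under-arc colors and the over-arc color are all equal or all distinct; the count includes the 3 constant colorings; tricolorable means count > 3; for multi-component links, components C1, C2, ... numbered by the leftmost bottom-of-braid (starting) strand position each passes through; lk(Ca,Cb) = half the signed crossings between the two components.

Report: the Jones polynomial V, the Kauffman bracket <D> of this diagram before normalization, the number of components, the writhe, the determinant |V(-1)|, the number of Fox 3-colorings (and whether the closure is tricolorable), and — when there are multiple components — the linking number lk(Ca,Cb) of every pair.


V = 1 + t + t^2 + t^3
<D> = -A^-3 - A - A^5 - A^9 (w = +3)
3 components over 7 crossings, w = +3
lk(C1,C2): 0
lk(C1,C3) = 0
linking number lk(C2,C3) = +1
9 Fox colorings among 3^8, |V(-1)| = 0: tricolorable
why: the span of V is 3, within the link bound 7 + 3 - 1
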